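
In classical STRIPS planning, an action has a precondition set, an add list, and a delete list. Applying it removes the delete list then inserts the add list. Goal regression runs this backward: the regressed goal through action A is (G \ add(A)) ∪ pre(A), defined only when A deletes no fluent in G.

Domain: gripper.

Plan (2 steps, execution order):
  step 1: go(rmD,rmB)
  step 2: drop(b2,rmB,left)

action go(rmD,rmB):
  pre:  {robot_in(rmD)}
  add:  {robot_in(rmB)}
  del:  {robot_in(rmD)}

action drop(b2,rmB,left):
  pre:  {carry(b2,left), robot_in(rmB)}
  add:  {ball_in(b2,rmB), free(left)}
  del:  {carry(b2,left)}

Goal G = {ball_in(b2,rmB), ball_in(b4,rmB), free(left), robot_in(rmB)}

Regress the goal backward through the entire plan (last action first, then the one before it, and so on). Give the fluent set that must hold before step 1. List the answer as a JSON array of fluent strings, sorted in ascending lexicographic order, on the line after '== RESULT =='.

Work backward from the goal:
  through step 2 (drop(b2,rmB,left)): drop {ball_in(b2,rmB), free(left)}, keep {ball_in(b4,rmB), robot_in(rmB)}, require {carry(b2,left), robot_in(rmB)}
    → {ball_in(b4,rmB), carry(b2,left), robot_in(rmB)}
  through step 1 (go(rmD,rmB)): drop {robot_in(rmB)}, keep {ball_in(b4,rmB), carry(b2,left)}, require {robot_in(rmD)}
    → {ball_in(b4,rmB), carry(b2,left), robot_in(rmD)}

== RESULT ==
["ball_in(b4,rmB)", "carry(b2,left)", "robot_in(rmD)"]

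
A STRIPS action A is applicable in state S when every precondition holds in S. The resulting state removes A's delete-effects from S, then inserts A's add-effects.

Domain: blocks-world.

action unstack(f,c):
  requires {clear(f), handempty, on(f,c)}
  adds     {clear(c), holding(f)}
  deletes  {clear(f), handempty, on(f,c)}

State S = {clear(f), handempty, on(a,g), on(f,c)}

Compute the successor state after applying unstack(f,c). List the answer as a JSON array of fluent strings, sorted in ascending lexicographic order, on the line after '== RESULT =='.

Compute (S \ del) ∪ add:
  pre ⊆ S: {clear(f), handempty, on(f,c)} ⊆ S  — applicable
  S \ del = {on(a,g)}
  ∪ add   = {clear(c), holding(f), on(a,g)}

== RESULT ==
["clear(c)", "holding(f)", "on(a,g)"]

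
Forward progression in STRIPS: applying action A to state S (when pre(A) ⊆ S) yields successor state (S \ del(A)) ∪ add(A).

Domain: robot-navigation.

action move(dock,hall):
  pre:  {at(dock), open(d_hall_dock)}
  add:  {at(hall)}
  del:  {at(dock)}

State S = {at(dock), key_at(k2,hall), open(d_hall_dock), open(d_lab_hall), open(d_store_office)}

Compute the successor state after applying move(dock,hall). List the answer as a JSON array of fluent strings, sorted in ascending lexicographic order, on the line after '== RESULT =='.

Progress:
  pre ⊆ S: {at(dock), open(d_hall_dock)} ⊆ S  — applicable
  S \ del = {key_at(k2,hall), open(d_hall_dock), open(d_lab_hall), open(d_store_office)}
  ∪ add   = {at(hall), key_at(k2,hall), open(d_hall_dock), open(d_lab_hall), open(d_store_office)}

== RESULT ==
["at(hall)", "key_at(k2,hall)", "open(d_hall_dock)", "open(d_lab_hall)", "open(d_store_office)"]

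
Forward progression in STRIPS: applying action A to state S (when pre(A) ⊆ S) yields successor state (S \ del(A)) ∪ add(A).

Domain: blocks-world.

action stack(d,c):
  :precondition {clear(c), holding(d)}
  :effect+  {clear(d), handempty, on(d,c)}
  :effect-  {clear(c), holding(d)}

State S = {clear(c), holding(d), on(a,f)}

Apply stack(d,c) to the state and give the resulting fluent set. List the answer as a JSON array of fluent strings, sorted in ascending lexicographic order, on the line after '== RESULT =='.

Compute (S \ del) ∪ add:
  pre ⊆ S: {clear(c), holding(d)} ⊆ S  — applicable
  S \ del = {on(a,f)}
  ∪ add   = {clear(d), handempty, on(a,f), on(d,c)}

== RESULT ==
["clear(d)", "handempty", "on(a,f)", "on(d,c)"]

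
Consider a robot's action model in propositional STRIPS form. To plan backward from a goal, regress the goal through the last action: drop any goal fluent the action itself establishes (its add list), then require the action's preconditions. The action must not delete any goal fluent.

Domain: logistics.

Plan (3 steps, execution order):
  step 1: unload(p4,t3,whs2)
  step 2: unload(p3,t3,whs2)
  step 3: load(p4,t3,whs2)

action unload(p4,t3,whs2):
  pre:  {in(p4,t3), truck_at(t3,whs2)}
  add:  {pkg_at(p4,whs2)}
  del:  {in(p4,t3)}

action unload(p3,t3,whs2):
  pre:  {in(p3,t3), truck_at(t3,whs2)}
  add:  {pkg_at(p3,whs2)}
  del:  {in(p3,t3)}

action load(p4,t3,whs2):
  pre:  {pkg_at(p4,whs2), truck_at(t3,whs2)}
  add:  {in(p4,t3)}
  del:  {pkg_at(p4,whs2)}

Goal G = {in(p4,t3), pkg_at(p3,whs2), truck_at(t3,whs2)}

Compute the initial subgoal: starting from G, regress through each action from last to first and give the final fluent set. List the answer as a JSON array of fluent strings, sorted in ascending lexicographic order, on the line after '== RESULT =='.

Work backward from the goal:
  through step 3 (load(p4,t3,whs2)): drop {in(p4,t3)}, keep {pkg_at(p3,whs2), truck_at(t3,whs2)}, require {pkg_at(p4,whs2), truck_at(t3,whs2)}
    → {pkg_at(p3,whs2), pkg_at(p4,whs2), truck_at(t3,whs2)}
  through step 2 (unload(p3,t3,whs2)): drop {pkg_at(p3,whs2)}, keep {pkg_at(p4,whs2), truck_at(t3,whs2)}, require {in(p3,t3), truck_at(t3,whs2)}
    → {in(p3,t3), pkg_at(p4,whs2), truck_at(t3,whs2)}
  through step 1 (unload(p4,t3,whs2)): drop {pkg_at(p4,whs2)}, keep {in(p3,t3), truck_at(t3,whs2)}, require {in(p4,t3), truck_at(t3,whs2)}
    → {in(p3,t3), in(p4,t3), truck_at(t3,whs2)}

== RESULT ==
["in(p3,t3)", "in(p4,t3)", "truck_at(t3,whs2)"]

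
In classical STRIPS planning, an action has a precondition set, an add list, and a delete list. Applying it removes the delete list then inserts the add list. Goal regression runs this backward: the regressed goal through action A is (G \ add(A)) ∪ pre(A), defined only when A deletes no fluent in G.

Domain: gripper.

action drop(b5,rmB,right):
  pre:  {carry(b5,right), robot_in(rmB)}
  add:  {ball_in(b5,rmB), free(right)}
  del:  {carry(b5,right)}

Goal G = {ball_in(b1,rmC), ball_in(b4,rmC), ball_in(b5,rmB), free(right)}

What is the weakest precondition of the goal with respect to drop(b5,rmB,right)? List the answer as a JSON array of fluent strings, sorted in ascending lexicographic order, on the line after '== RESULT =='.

Regress:
  G ∩ del = {}  (empty — regression defined)
  G \ add = {ball_in(b1,rmC), ball_in(b4,rmC), ball_in(b5,rmB), free(right)} \ {ball_in(b5,rmB), free(right)} = {ball_in(b1,rmC), ball_in(b4,rmC)}
  ∪ pre   = {ball_in(b1,rmC), ball_in(b4,rmC)} ∪ {carry(b5,right), robot_in(rmB)}
          = {ball_in(b1,rmC), ball_in(b4,rmC), carry(b5,right), robot_in(rmB)}

== RESULT ==
["ball_in(b1,rmC)", "ball_in(b4,rmC)", "carry(b5,right)", "robot_in(rmB)"]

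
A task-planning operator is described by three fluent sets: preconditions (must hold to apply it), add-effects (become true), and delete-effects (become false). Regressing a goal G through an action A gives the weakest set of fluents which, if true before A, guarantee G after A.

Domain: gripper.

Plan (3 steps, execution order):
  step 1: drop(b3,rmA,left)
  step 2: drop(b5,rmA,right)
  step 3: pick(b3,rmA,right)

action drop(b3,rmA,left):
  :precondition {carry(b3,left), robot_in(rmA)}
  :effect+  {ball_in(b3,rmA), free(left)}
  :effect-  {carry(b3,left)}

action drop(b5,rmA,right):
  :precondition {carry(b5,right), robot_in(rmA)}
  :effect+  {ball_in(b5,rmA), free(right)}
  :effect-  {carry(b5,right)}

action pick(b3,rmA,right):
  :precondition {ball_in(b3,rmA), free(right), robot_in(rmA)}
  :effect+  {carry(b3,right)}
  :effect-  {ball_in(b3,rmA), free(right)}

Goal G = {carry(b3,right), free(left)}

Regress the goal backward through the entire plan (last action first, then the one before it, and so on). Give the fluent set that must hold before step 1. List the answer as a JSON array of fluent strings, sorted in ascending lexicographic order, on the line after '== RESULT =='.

Regress step by step:
  through step 3 (pick(b3,rmA,right)): drop {carry(b3,right)}, keep {free(left)}, require {ball_in(b3,rmA), free(right), robot_in(rmA)}
    → {ball_in(b3,rmA), free(left), free(right), robot_in(rmA)}
  through step 2 (drop(b5,rmA,right)): drop {free(right)}, keep {ball_in(b3,rmA), free(left), robot_in(rmA)}, require {carry(b5,right), robot_in(rmA)}
    → {ball_in(b3,rmA), carry(b5,right), free(left), robot_in(rmA)}
  through step 1 (drop(b3,rmA,left)): drop {ball_in(b3,rmA), free(left)}, keep {carry(b5,right), robot_in(rmA)}, require {carry(b3,left), robot_in(rmA)}
    → {carry(b3,left), carry(b5,right), robot_in(rmA)}

== RESULT ==
["carry(b3,left)", "carry(b5,right)", "robot_in(rmA)"]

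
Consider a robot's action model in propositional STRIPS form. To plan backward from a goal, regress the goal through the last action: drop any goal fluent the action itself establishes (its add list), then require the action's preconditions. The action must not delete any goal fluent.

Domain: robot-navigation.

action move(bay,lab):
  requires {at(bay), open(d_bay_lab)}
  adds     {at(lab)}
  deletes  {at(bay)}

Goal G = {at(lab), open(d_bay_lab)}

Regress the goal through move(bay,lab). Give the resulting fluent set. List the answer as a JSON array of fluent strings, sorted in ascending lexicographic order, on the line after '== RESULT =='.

Regress:
  G ∩ del = {}  (empty — regression defined)
  G \ add = {at(lab), open(d_bay_lab)} \ {at(lab)} = {open(d_bay_lab)}
  ∪ pre   = {open(d_bay_lab)} ∪ {at(bay), open(d_bay_lab)}
          = {at(bay), open(d_bay_lab)}

== RESULT ==
["at(bay)", "open(d_bay_lab)"]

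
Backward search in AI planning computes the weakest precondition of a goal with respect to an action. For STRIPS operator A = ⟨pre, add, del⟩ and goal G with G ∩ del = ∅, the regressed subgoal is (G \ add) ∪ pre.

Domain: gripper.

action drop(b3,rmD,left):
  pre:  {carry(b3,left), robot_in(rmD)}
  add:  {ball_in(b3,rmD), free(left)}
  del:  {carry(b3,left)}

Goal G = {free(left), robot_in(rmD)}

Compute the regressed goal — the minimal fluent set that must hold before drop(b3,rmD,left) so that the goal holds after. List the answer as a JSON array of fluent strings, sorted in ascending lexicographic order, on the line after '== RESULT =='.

Compute (G \ add) ∪ pre:
  G ∩ del = {}  (empty — regression defined)
  G \ add = {free(left), robot_in(rmD)} \ {ball_in(b3,rmD), free(left)} = {robot_in(rmD)}
  ∪ pre   = {robot_in(rmD)} ∪ {carry(b3,left), robot_in(rmD)}
          = {carry(b3,left), robot_in(rmD)}

== RESULT ==
["carry(b3,left)", "robot_in(rmD)"]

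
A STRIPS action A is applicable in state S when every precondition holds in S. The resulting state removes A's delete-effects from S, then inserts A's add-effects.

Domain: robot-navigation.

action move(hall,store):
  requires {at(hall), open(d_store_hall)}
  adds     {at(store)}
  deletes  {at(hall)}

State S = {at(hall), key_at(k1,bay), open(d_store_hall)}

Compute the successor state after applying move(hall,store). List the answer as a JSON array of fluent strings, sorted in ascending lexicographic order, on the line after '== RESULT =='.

Progress:
  pre ⊆ S: {at(hall), open(d_store_hall)} ⊆ S  — applicable
  S \ del = {key_at(k1,bay), open(d_store_hall)}
  ∪ add   = {at(store), key_at(k1,bay), open(d_store_hall)}

== RESULT ==
["at(store)", "key_at(k1,bay)", "open(d_store_hall)"]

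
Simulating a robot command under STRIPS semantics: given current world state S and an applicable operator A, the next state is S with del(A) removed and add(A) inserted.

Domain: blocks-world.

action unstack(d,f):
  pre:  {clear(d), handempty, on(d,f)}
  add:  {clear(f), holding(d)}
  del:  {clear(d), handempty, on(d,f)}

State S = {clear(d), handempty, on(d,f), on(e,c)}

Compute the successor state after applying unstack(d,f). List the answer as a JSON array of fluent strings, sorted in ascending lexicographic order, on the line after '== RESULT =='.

Progress:
  pre ⊆ S: {clear(d), handempty, on(d,f)} ⊆ S  — applicable
  S \ del = {on(e,c)}
  ∪ add   = {clear(f), holding(d), on(e,c)}

== RESULT ==
["clear(f)", "holding(d)", "on(e,c)"]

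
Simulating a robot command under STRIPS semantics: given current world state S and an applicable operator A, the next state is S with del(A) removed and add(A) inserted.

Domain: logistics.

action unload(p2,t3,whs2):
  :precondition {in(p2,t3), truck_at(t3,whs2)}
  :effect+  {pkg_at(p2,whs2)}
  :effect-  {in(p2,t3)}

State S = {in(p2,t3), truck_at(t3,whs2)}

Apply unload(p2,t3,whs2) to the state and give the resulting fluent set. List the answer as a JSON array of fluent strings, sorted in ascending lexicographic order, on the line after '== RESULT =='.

Progress:
  pre ⊆ S: {in(p2,t3), truck_at(t3,whs2)} ⊆ S  — applicable
  S \ del = {truck_at(t3,whs2)}
  ∪ add   = {pkg_at(p2,whs2), truck_at(t3,whs2)}

== RESULT ==
["pkg_at(p2,whs2)", "truck_at(t3,whs2)"]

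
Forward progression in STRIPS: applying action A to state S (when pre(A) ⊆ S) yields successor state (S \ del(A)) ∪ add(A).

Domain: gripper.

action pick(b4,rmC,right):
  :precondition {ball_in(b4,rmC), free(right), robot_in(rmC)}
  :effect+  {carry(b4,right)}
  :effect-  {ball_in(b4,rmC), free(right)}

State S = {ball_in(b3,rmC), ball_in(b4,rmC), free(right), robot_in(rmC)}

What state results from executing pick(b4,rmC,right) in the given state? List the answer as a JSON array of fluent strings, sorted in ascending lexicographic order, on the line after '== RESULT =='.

Compute (S \ del) ∪ add:
  pre ⊆ S: {ball_in(b4,rmC), free(right), robot_in(rmC)} ⊆ S  — applicable
  S \ del = {ball_in(b3,rmC), robot_in(rmC)}
  ∪ add   = {ball_in(b3,rmC), carry(b4,right), robot_in(rmC)}

== RESULT ==
["ball_in(b3,rmC)", "carry(b4,right)", "robot_in(rmC)"]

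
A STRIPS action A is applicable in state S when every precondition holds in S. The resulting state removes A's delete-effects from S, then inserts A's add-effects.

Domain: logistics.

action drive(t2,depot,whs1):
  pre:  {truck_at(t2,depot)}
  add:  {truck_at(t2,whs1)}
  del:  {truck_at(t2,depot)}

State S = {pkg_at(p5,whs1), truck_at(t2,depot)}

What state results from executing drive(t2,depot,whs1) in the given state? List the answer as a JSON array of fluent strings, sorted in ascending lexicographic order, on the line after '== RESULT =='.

Compute (S \ del) ∪ add:
  pre ⊆ S: {truck_at(t2,depot)} ⊆ S  — applicable
  S \ del = {pkg_at(p5,whs1)}
  ∪ add   = {pkg_at(p5,whs1), truck_at(t2,whs1)}

== RESULT ==
["pkg_at(p5,whs1)", "truck_at(t2,whs1)"]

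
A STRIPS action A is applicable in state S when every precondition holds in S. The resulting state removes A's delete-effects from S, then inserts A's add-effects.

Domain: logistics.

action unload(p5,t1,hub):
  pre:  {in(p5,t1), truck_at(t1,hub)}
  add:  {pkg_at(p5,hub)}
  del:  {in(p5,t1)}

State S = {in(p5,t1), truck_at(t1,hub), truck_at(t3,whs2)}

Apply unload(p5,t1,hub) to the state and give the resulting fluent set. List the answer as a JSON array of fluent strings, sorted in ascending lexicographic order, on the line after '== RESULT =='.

Progress:
  pre ⊆ S: {in(p5,t1), truck_at(t1,hub)} ⊆ S  — applicable
  S \ del = {truck_at(t1,hub), truck_at(t3,whs2)}
  ∪ add   = {pkg_at(p5,hub), truck_at(t1,hub), truck_at(t3,whs2)}

== RESULT ==
["pkg_at(p5,hub)", "truck_at(t1,hub)", "truck_at(t3,whs2)"]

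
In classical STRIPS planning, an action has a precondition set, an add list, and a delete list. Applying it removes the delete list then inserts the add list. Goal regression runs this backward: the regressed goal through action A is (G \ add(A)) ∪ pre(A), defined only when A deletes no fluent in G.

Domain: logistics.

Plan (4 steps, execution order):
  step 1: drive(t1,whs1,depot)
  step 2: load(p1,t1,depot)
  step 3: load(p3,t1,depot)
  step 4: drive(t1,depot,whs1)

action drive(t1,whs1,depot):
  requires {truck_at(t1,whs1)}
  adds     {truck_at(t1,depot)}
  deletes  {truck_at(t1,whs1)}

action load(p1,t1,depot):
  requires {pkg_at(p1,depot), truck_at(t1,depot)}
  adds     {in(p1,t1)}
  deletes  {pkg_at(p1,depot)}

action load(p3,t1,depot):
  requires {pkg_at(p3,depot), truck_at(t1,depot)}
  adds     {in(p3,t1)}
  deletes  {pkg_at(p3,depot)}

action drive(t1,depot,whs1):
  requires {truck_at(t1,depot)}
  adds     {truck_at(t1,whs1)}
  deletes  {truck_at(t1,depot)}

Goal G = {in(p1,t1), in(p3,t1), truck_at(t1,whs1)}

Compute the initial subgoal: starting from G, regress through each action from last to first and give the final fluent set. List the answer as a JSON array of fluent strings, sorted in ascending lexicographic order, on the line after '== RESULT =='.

Regress step by step:
  through step 4 (drive(t1,depot,whs1)): drop {truck_at(t1,whs1)}, keep {in(p1,t1), in(p3,t1)}, require {truck_at(t1,depot)}
    → {in(p1,t1), in(p3,t1), truck_at(t1,depot)}
  through step 3 (load(p3,t1,depot)): drop {in(p3,t1)}, keep {in(p1,t1), truck_at(t1,depot)}, require {pkg_at(p3,depot), truck_at(t1,depot)}
    → {in(p1,t1), pkg_at(p3,depot), truck_at(t1,depot)}
  through step 2 (load(p1,t1,depot)): drop {in(p1,t1)}, keep {pkg_at(p3,depot), truck_at(t1,depot)}, require {pkg_at(p1,depot), truck_at(t1,depot)}
    → {pkg_at(p1,depot), pkg_at(p3,depot), truck_at(t1,depot)}
  through step 1 (drive(t1,whs1,depot)): drop {truck_at(t1,depot)}, keep {pkg_at(p1,depot), pkg_at(p3,depot)}, require {truck_at(t1,whs1)}
    → {pkg_at(p1,depot), pkg_at(p3,depot), truck_at(t1,whs1)}

== RESULT ==
["pkg_at(p1,depot)", "pkg_at(p3,depot)", "truck_at(t1,whs1)"]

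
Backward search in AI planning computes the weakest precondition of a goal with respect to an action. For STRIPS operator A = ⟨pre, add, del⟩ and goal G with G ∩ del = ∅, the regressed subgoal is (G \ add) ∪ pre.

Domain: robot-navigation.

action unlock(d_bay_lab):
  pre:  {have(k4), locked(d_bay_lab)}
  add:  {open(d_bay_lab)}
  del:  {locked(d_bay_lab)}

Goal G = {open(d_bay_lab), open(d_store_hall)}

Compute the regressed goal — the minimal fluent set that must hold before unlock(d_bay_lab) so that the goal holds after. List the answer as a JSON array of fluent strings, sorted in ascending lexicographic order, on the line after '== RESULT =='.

Compute (G \ add) ∪ pre:
  G ∩ del = {}  (empty — regression defined)
  G \ add = {open(d_bay_lab), open(d_store_hall)} \ {open(d_bay_lab)} = {open(d_store_hall)}
  ∪ pre   = {open(d_store_hall)} ∪ {have(k4), locked(d_bay_lab)}
          = {have(k4), locked(d_bay_lab), open(d_store_hall)}

== RESULT ==
["have(k4)", "locked(d_bay_lab)", "open(d_store_hall)"]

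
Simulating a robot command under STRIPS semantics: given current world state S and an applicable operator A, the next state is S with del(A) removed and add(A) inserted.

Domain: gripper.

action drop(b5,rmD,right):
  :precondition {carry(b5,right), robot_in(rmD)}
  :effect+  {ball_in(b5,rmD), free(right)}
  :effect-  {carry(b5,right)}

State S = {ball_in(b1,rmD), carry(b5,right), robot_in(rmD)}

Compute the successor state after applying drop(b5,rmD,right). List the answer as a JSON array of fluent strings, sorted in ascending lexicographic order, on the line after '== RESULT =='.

Progress:
  pre ⊆ S: {carry(b5,right), robot_in(rmD)} ⊆ S  — applicable
  S \ del = {ball_in(b1,rmD), robot_in(rmD)}
  ∪ add   = {ball_in(b1,rmD), ball_in(b5,rmD), free(right), robot_in(rmD)}

== RESULT ==
["ball_in(b1,rmD)", "ball_in(b5,rmD)", "free(right)", "robot_in(rmD)"]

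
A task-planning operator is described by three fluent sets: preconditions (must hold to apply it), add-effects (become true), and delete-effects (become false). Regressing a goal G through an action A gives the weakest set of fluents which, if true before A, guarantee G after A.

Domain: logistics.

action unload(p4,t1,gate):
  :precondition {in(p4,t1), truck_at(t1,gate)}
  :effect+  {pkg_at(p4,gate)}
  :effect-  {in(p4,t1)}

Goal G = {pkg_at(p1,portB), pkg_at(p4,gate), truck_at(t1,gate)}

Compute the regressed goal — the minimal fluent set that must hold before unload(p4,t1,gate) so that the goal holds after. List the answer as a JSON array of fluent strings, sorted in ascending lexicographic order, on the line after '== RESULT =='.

Compute (G \ add) ∪ pre:
  G ∩ del = {}  (empty — regression defined)
  G \ add = {pkg_at(p1,portB), pkg_at(p4,gate), truck_at(t1,gate)} \ {pkg_at(p4,gate)} = {pkg_at(p1,portB), truck_at(t1,gate)}
  ∪ pre   = {pkg_at(p1,portB), truck_at(t1,gate)} ∪ {in(p4,t1), truck_at(t1,gate)}
          = {in(p4,t1), pkg_at(p1,portB), truck_at(t1,gate)}

== RESULT ==
["in(p4,t1)", "pkg_at(p1,portB)", "truck_at(t1,gate)"]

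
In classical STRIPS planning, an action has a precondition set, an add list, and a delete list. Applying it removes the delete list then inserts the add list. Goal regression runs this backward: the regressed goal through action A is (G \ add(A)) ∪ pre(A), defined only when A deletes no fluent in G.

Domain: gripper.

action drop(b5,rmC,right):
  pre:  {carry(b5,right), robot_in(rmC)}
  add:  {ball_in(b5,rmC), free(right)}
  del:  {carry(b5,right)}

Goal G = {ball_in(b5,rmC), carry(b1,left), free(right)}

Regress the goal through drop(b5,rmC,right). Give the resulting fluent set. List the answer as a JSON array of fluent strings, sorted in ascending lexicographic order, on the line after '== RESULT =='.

Regress:
  G ∩ del = {}  (empty — regression defined)
  G \ add = {ball_in(b5,rmC), carry(b1,left), free(right)} \ {ball_in(b5,rmC), free(right)} = {carry(b1,left)}
  ∪ pre   = {carry(b1,left)} ∪ {carry(b5,right), robot_in(rmC)}
          = {carry(b1,left), carry(b5,right), robot_in(rmC)}

== RESULT ==
["carry(b1,left)", "carry(b5,right)", "robot_in(rmC)"]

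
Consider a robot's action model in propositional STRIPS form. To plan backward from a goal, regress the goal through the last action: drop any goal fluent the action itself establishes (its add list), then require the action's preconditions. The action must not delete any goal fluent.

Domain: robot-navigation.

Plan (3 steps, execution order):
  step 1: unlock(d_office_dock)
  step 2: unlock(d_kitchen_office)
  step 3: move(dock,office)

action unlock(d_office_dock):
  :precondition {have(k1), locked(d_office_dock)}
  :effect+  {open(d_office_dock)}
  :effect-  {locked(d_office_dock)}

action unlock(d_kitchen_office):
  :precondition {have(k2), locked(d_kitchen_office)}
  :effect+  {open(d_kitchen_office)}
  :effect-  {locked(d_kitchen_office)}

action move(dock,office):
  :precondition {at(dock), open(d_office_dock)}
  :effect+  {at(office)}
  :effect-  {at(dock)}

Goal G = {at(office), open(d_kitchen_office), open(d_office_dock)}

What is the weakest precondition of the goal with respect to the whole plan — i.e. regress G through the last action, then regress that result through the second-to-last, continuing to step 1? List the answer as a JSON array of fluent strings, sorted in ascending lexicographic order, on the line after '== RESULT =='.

Work backward from the goal:
  through step 3 (move(dock,office)): drop {at(office)}, keep {open(d_kitchen_office), open(d_office_dock)}, require {at(dock), open(d_office_dock)}
    → {at(dock), open(d_kitchen_office), open(d_office_dock)}
  through step 2 (unlock(d_kitchen_office)): drop {open(d_kitchen_office)}, keep {at(dock), open(d_office_dock)}, require {have(k2), locked(d_kitchen_office)}
    → {at(dock), have(k2), locked(d_kitchen_office), open(d_office_dock)}
  through step 1 (unlock(d_office_dock)): drop {open(d_office_dock)}, keep {at(dock), have(k2), locked(d_kitchen_office)}, require {have(k1), locked(d_office_dock)}
    → {at(dock), have(k1), have(k2), locked(d_kitchen_office), locked(d_office_dock)}

== RESULT ==
["at(dock)", "have(k1)", "have(k2)", "locked(d_kitchen_office)", "locked(d_office_dock)"]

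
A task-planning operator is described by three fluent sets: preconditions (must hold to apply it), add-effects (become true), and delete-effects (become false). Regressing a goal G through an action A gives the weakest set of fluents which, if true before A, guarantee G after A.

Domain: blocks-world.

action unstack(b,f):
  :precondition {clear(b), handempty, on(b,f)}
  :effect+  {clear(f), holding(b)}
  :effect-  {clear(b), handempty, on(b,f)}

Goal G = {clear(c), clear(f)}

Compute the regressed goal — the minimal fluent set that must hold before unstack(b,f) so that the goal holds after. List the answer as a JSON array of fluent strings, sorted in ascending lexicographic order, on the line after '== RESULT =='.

Compute (G \ add) ∪ pre:
  G ∩ del = {}  (empty — regression defined)
  G \ add = {clear(c), clear(f)} \ {clear(f), holding(b)} = {clear(c)}
  ∪ pre   = {clear(c)} ∪ {clear(b), handempty, on(b,f)}
          = {clear(b), clear(c), handempty, on(b,f)}

== RESULT ==
["clear(b)", "clear(c)", "handempty", "on(b,f)"]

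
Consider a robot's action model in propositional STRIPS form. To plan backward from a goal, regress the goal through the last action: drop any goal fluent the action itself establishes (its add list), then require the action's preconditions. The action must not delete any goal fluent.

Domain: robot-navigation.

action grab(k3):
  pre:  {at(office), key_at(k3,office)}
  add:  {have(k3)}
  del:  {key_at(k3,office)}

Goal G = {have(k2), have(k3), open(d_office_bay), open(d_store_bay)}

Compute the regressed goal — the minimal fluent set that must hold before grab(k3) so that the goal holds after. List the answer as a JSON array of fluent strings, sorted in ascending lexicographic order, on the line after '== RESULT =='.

Compute (G \ add) ∪ pre:
  G ∩ del = {}  (empty — regression defined)
  G \ add = {have(k2), have(k3), open(d_office_bay), open(d_store_bay)} \ {have(k3)} = {have(k2), open(d_office_bay), open(d_store_bay)}
  ∪ pre   = {have(k2), open(d_office_bay), open(d_store_bay)} ∪ {at(office), key_at(k3,office)}
          = {at(office), have(k2), key_at(k3,office), open(d_office_bay), open(d_store_bay)}

== RESULT ==
["at(office)", "have(k2)", "key_at(k3,office)", "open(d_office_bay)", "open(d_store_bay)"]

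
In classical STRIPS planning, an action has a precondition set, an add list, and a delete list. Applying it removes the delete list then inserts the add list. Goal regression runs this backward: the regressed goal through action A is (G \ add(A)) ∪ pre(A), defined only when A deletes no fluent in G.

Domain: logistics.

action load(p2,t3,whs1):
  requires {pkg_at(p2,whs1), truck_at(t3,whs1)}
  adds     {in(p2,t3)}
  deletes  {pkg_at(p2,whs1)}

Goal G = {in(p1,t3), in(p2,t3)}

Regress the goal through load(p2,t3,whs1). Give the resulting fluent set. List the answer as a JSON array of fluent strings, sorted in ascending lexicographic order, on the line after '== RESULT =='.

Regress:
  G ∩ del = {}  (empty — regression defined)
  G \ add = {in(p1,t3), in(p2,t3)} \ {in(p2,t3)} = {in(p1,t3)}
  ∪ pre   = {in(p1,t3)} ∪ {pkg_at(p2,whs1), truck_at(t3,whs1)}
          = {in(p1,t3), pkg_at(p2,whs1), truck_at(t3,whs1)}

== RESULT ==
["in(p1,t3)", "pkg_at(p2,whs1)", "truck_at(t3,whs1)"]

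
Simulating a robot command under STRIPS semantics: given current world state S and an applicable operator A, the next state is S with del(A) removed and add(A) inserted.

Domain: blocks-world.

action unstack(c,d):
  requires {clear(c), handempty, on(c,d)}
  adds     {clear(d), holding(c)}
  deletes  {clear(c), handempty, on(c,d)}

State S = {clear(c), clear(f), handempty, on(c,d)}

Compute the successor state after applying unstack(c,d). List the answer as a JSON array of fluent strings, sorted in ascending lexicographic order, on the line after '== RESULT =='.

Progress:
  pre ⊆ S: {clear(c), handempty, on(c,d)} ⊆ S  — applicable
  S \ del = {clear(f)}
  ∪ add   = {clear(d), clear(f), holding(c)}

== RESULT ==
["clear(d)", "clear(f)", "holding(c)"]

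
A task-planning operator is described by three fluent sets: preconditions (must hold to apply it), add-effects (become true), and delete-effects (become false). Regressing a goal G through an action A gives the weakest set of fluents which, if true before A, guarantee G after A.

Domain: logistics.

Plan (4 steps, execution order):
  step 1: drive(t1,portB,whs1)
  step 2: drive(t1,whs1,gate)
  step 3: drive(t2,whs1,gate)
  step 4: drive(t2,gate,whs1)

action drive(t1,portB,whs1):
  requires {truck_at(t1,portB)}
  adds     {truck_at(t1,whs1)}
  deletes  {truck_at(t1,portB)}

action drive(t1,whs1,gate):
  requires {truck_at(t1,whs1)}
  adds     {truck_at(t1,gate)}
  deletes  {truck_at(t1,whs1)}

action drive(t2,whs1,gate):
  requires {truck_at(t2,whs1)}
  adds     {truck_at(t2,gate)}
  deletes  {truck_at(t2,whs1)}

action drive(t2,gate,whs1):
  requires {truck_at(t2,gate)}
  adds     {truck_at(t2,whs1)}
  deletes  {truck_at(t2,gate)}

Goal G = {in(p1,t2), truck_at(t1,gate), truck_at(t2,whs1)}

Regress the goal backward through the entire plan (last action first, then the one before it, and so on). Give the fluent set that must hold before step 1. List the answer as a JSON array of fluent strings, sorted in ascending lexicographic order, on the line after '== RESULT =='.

Regress step by step:
  through step 4 (drive(t2,gate,whs1)): drop {truck_at(t2,whs1)}, keep {in(p1,t2), truck_at(t1,gate)}, require {truck_at(t2,gate)}
    → {in(p1,t2), truck_at(t1,gate), truck_at(t2,gate)}
  through step 3 (drive(t2,whs1,gate)): drop {truck_at(t2,gate)}, keep {in(p1,t2), truck_at(t1,gate)}, require {truck_at(t2,whs1)}
    → {in(p1,t2), truck_at(t1,gate), truck_at(t2,whs1)}
  through step 2 (drive(t1,whs1,gate)): drop {truck_at(t1,gate)}, keep {in(p1,t2), truck_at(t2,whs1)}, require {truck_at(t1,whs1)}
    → {in(p1,t2), truck_at(t1,whs1), truck_at(t2,whs1)}
  through step 1 (drive(t1,portB,whs1)): drop {truck_at(t1,whs1)}, keep {in(p1,t2), truck_at(t2,whs1)}, require {truck_at(t1,portB)}
    → {in(p1,t2), truck_at(t1,portB), truck_at(t2,whs1)}

== RESULT ==
["in(p1,t2)", "truck_at(t1,portB)", "truck_at(t2,whs1)"]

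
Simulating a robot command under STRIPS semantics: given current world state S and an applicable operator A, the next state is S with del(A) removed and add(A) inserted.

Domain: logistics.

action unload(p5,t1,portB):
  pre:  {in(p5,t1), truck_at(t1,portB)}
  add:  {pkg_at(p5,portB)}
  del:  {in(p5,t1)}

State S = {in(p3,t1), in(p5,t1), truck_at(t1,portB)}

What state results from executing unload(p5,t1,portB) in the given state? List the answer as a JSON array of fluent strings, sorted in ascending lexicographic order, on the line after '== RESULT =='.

Compute (S \ del) ∪ add:
  pre ⊆ S: {in(p5,t1), truck_at(t1,portB)} ⊆ S  — applicable
  S \ del = {in(p3,t1), truck_at(t1,portB)}
  ∪ add   = {in(p3,t1), pkg_at(p5,portB), truck_at(t1,portB)}

== RESULT ==
["in(p3,t1)", "pkg_at(p5,portB)", "truck_at(t1,portB)"]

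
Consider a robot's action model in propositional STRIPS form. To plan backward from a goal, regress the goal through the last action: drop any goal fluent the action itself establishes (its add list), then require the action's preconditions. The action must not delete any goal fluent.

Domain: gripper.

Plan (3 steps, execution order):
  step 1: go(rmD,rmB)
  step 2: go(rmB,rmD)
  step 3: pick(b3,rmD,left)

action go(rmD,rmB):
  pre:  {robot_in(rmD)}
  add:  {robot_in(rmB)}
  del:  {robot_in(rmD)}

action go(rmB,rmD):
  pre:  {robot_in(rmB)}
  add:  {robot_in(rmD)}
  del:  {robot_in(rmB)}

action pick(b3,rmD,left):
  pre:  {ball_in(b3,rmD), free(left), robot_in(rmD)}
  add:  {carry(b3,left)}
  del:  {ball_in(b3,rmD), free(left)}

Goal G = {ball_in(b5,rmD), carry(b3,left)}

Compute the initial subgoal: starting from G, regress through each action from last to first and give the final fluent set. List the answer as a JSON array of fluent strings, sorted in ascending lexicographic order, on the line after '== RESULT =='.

Regress step by step:
  through step 3 (pick(b3,rmD,left)): drop {carry(b3,left)}, keep {ball_in(b5,rmD)}, require {ball_in(b3,rmD), free(left), robot_in(rmD)}
    → {ball_in(b3,rmD), ball_in(b5,rmD), free(left), robot_in(rmD)}
  through step 2 (go(rmB,rmD)): drop {robot_in(rmD)}, keep {ball_in(b3,rmD), ball_in(b5,rmD), free(left)}, require {robot_in(rmB)}
    → {ball_in(b3,rmD), ball_in(b5,rmD), free(left), robot_in(rmB)}
  through step 1 (go(rmD,rmB)): drop {robot_in(rmB)}, keep {ball_in(b3,rmD), ball_in(b5,rmD), free(left)}, require {robot_in(rmD)}
    → {ball_in(b3,rmD), ball_in(b5,rmD), free(left), robot_in(rmD)}

== RESULT ==
["ball_in(b3,rmD)", "ball_in(b5,rmD)", "free(left)", "robot_in(rmD)"]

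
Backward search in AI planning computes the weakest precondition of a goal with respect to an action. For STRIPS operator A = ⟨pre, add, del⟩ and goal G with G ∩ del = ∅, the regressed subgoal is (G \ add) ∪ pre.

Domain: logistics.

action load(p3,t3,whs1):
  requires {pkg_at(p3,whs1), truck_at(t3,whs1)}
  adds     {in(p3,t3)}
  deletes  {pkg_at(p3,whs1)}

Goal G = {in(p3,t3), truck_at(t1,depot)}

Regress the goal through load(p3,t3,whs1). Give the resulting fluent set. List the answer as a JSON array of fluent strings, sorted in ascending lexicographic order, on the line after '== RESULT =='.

Compute (G \ add) ∪ pre:
  G ∩ del = {}  (empty — regression defined)
  G \ add = {in(p3,t3), truck_at(t1,depot)} \ {in(p3,t3)} = {truck_at(t1,depot)}
  ∪ pre   = {truck_at(t1,depot)} ∪ {pkg_at(p3,whs1), truck_at(t3,whs1)}
          = {pkg_at(p3,whs1), truck_at(t1,depot), truck_at(t3,whs1)}

== RESULT ==
["pkg_at(p3,whs1)", "truck_at(t1,depot)", "truck_at(t3,whs1)"]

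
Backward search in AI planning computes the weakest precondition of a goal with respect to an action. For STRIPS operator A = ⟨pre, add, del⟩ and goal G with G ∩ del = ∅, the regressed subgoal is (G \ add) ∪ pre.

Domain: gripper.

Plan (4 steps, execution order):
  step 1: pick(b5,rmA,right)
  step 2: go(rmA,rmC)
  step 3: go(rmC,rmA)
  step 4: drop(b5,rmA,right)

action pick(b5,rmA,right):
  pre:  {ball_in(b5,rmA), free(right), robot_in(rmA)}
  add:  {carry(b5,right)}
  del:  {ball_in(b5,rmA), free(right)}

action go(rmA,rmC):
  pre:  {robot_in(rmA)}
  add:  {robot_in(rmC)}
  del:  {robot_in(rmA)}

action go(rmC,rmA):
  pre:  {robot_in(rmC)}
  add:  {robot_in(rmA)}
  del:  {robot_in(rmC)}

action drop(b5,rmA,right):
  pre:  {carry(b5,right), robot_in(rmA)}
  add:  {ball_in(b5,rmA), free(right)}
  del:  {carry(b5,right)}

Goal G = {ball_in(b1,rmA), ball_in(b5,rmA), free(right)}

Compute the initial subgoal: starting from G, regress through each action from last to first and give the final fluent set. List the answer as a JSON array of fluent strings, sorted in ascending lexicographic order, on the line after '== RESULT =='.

Regress step by step:
  through step 4 (drop(b5,rmA,right)): drop {ball_in(b5,rmA), free(right)}, keep {ball_in(b1,rmA)}, require {carry(b5,right), robot_in(rmA)}
    → {ball_in(b1,rmA), carry(b5,right), robot_in(rmA)}
  through step 3 (go(rmC,rmA)): drop {robot_in(rmA)}, keep {ball_in(b1,rmA), carry(b5,right)}, require {robot_in(rmC)}
    → {ball_in(b1,rmA), carry(b5,right), robot_in(rmC)}
  through step 2 (go(rmA,rmC)): drop {robot_in(rmC)}, keep {ball_in(b1,rmA), carry(b5,right)}, require {robot_in(rmA)}
    → {ball_in(b1,rmA), carry(b5,right), robot_in(rmA)}
  through step 1 (pick(b5,rmA,right)): drop {carry(b5,right)}, keep {ball_in(b1,rmA), robot_in(rmA)}, require {ball_in(b5,rmA), free(right), robot_in(rmA)}
    → {ball_in(b1,rmA), ball_in(b5,rmA), free(right), robot_in(rmA)}

== RESULT ==
["ball_in(b1,rmA)", "ball_in(b5,rmA)", "free(right)", "robot_in(rmA)"]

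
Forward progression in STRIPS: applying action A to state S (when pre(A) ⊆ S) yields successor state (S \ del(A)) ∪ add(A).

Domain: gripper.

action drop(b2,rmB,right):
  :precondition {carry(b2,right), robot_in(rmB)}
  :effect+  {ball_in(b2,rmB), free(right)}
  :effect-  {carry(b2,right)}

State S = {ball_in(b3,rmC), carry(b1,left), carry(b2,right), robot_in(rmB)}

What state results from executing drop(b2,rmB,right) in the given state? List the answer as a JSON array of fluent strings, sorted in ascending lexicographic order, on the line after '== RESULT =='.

Compute (S \ del) ∪ add:
  pre ⊆ S: {carry(b2,right), robot_in(rmB)} ⊆ S  — applicable
  S \ del = {ball_in(b3,rmC), carry(b1,left), robot_in(rmB)}
  ∪ add   = {ball_in(b2,rmB), ball_in(b3,rmC), carry(b1,left), free(right), robot_in(rmB)}

== RESULT ==
["ball_in(b2,rmB)", "ball_in(b3,rmC)", "carry(b1,left)", "free(right)", "robot_in(rmB)"]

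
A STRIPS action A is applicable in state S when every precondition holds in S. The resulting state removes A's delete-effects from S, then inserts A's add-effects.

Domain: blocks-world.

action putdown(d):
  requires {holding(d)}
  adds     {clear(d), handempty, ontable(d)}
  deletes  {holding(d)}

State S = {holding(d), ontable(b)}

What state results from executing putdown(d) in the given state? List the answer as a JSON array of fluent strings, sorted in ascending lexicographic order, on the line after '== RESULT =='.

Progress:
  pre ⊆ S: {holding(d)} ⊆ S  — applicable
  S \ del = {ontable(b)}
  ∪ add   = {clear(d), handempty, ontable(b), ontable(d)}

== RESULT ==
["clear(d)", "handempty", "ontable(b)", "ontable(d)"]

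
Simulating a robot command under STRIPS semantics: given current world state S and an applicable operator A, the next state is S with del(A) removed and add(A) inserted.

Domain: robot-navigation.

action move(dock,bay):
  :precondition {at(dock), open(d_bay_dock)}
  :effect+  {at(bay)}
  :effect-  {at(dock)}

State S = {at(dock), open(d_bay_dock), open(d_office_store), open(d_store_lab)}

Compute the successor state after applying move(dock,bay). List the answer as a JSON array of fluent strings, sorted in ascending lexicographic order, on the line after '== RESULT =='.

Progress:
  pre ⊆ S: {at(dock), open(d_bay_dock)} ⊆ S  — applicable
  S \ del = {open(d_bay_dock), open(d_office_store), open(d_store_lab)}
  ∪ add   = {at(bay), open(d_bay_dock), open(d_office_store), open(d_store_lab)}

== RESULT ==
["at(bay)", "open(d_bay_dock)", "open(d_office_store)", "open(d_store_lab)"]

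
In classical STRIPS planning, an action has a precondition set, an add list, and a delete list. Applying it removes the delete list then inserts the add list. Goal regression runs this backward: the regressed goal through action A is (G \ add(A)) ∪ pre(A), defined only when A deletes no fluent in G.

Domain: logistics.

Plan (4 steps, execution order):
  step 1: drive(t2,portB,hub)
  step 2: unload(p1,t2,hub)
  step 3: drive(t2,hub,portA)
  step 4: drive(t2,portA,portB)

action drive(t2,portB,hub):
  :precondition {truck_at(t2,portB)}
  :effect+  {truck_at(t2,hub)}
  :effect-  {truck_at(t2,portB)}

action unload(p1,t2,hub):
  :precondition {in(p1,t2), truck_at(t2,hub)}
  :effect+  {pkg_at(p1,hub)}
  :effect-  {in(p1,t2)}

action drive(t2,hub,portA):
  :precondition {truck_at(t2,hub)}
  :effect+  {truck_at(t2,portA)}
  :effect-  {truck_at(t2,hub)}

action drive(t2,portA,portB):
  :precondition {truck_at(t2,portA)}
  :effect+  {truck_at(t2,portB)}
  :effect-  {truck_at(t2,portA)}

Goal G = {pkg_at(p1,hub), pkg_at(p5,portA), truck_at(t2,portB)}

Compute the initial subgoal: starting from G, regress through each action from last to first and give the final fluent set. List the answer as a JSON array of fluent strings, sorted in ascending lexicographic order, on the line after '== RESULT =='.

Work backward from the goal:
  through step 4 (drive(t2,portA,portB)): drop {truck_at(t2,portB)}, keep {pkg_at(p1,hub), pkg_at(p5,portA)}, require {truck_at(t2,portA)}
    → {pkg_at(p1,hub), pkg_at(p5,portA), truck_at(t2,portA)}
  through step 3 (drive(t2,hub,portA)): drop {truck_at(t2,portA)}, keep {pkg_at(p1,hub), pkg_at(p5,portA)}, require {truck_at(t2,hub)}
    → {pkg_at(p1,hub), pkg_at(p5,portA), truck_at(t2,hub)}
  through step 2 (unload(p1,t2,hub)): drop {pkg_at(p1,hub)}, keep {pkg_at(p5,portA), truck_at(t2,hub)}, require {in(p1,t2), truck_at(t2,hub)}
    → {in(p1,t2), pkg_at(p5,portA), truck_at(t2,hub)}
  through step 1 (drive(t2,portB,hub)): drop {truck_at(t2,hub)}, keep {in(p1,t2), pkg_at(p5,portA)}, require {truck_at(t2,portB)}
    → {in(p1,t2), pkg_at(p5,portA), truck_at(t2,portB)}

== RESULT ==
["in(p1,t2)", "pkg_at(p5,portA)", "truck_at(t2,portB)"]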